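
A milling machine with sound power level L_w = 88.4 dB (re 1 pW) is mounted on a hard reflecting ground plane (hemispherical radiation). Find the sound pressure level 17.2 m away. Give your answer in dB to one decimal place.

55.7 dB

Free-field hemispherical radiation: L_p = L_w − 10·log₁₀(2π·r²), r = 17.2 m.
2π·r² = 1859 m², 10·log₁₀ of that is 32.692 dB.
L_p = 88.4 − 32.692 = 55.71 dB.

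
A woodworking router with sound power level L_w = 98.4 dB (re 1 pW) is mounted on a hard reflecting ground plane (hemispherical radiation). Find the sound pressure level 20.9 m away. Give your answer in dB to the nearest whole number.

64 dB

The power spreads over a hemisphere of area 2π·r², so L_p = L_w − 10·log₁₀(2π·r²).
2π·r² = 2745 m², 10·log₁₀ of that is 34.385 dB.
L_p = 98.4 − 34.385 = 64.02 dB.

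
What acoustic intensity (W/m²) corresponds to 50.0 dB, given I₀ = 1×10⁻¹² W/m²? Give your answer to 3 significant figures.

1.00e-07 W/m²

I = I₀·10^(L/10) = 10⁻¹² × 10^(50.0/10) = 10^(-7.000).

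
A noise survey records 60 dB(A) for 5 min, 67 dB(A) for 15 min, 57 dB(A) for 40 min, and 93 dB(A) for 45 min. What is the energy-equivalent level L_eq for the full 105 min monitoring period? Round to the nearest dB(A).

89 dB(A)

L_eq = 10·log₁₀[(1/T)·Σ tᵢ·10^(Lᵢ/10)] with T = 105 min.
Σ tᵢ·10^(Lᵢ/10) = 5·10^(60/10) + 15·10^(67/10) + 40·10^(57/10) + 45·10^(93/10) = 8.989e+10.
L_eq = 10·log₁₀(8.989e+10/105) = 89.33 dB(A).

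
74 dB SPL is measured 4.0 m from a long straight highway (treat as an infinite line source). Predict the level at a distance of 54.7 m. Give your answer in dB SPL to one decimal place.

Line-source attenuation: ΔL = 10·log₁₀(r₂/r₁) = 10·log₁₀(54.7/4.0) = 11.359 dB.
L₂ = 74 − 10·log₁₀(54.7/4.0) = 74 − 11.359 = 62.64 dB SPL.

62.6 dB SPL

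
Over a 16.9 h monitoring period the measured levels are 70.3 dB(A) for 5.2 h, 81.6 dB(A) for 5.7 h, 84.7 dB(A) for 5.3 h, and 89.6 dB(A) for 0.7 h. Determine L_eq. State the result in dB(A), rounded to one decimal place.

The energy average is taken in the linear domain: L_eq = 10·log₁₀[(Σ tᵢ·10^(Lᵢ/10))/T], T = 16.9 h.
Σ tᵢ·10^(Lᵢ/10) = 5.2·10^(70.3/10) + 5.7·10^(81.6/10) + 5.3·10^(84.7/10) + 0.7·10^(89.6/10) = 3.082e+09.
L_eq = 10·log₁₀(3.082e+09/16.9) = 82.61 dB(A).

82.6 dB(A)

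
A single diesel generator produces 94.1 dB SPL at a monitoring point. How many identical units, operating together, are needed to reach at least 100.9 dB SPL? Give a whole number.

5

Need L₁ + 10·log₁₀ N ≥ 100.9, i.e. log₁₀ N ≥ 0.68.
N ≥ 10^(6.8/10) = 4.786, so N = 5.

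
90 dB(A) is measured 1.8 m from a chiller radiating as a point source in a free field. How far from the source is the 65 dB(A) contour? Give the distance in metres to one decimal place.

For a point source L₁ − L₂ = 20·log₁₀(r₂/r₁), so r₂ = r₁·10^((L₁−L₂)/20).
r₂ = 1.8·10^((90−65)/20) = 1.8·10^(25.0/20) = 32.01 m.

32.0 m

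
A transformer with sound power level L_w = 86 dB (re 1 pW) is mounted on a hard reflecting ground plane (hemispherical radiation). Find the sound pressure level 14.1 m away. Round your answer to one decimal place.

55.0 dB

L_p = L_w − 10·log₁₀(2π·r²) with r = 14.1 m.
2π·r² = 1249 m², 10·log₁₀ of that is 30.966 dB.
L_p = 86 − 30.966 = 55.03 dB.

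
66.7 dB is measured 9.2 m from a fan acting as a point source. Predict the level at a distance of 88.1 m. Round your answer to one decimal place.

47.1 dB

For a point source, L₂ = L₁ − 20·log₁₀(r₂/r₁).
L₂ = 66.7 − 20·log₁₀(88.1/9.2) = 66.7 − 19.624 = 47.08 dB.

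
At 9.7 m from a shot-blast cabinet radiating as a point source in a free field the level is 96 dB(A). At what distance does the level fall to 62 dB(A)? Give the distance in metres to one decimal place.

Point-source spreading drops the level by 20·log₁₀(r₂/r₁); inverting, r₂/r₁ = 10^(ΔL/20).
r₂ = 9.7·10^((96−62)/20) = 9.7·10^(34.0/20) = 486.15 m.

486.2 m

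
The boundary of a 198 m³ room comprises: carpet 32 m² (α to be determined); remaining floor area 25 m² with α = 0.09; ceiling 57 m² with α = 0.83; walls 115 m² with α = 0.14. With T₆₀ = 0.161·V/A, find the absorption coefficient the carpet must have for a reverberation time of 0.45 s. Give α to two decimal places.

Required total absorption A = 0.161·198/0.45 = 70.84 m².
Absorption from the other surfaces = 25·0.09 + 57·0.83 + 115·0.14 = 65.66 m², so the carpet must supply 5.18 m² over 32 m².
α = 5.18/32 = 0.162.

0.16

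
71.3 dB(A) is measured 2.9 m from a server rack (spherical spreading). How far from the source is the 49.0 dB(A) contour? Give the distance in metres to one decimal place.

37.8 m

Point-source spreading drops the level by 20·log₁₀(r₂/r₁); inverting, r₂/r₁ = 10^(ΔL/20).
r₂ = 2.9·10^((71.3−49.0)/20) = 2.9·10^(22.3/20) = 37.79 m.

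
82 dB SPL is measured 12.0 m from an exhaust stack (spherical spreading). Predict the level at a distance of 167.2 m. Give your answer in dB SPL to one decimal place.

Spherical spreading from a point source gives a 20·log₁₀(r₂/r₁) drop.
L₂ = 82 − 20·log₁₀(167.2/12.0) = 82 − 22.881 = 59.12 dB SPL.

59.1 dB SPL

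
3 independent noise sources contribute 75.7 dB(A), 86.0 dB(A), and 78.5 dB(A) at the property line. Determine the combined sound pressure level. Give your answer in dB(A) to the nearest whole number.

87 dB(A)

For uncorrelated sources the intensities add, so convert each level to linear form, sum, and take 10·log₁₀ of the total.
Σ 10^(L/10) = 10^(75.7/10) + 10^(86.0/10) + 10^(78.5/10) = 5.061e+08.
L_total = 10·log₁₀(5.061e+08) = 87.04 dB(A).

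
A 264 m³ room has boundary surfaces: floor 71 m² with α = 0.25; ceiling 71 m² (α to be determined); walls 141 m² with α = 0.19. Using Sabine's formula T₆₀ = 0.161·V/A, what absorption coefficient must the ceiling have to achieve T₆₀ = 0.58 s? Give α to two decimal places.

From T₆₀ = 0.161·V/A, the target T₆₀ = 0.58 s needs A = 0.161·264/0.58 = 73.28 m².
Absorption from the other surfaces = 71·0.25 + 141·0.19 = 44.54 m², so the ceiling must supply 28.74 m² over 71 m².
α = 28.74/71 = 0.405.

0.40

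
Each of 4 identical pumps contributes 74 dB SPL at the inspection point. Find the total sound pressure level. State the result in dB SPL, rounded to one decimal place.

80.0 dB SPL

With 4 equal, uncorrelated contributions the intensity is 4× that of one unit, giving a rise of 10·log₁₀ 4.
L_total = 74 + 10·log₁₀(4) = 74 + 6.021 = 80.02 dB SPL.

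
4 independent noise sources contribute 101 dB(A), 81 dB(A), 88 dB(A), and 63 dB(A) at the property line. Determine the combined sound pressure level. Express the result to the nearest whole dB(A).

101 dB(A)

For uncorrelated sources the intensities add, so convert each level to linear form, sum, and take 10·log₁₀ of the total.
Σ 10^(L/10) = 10^(101/10) + 10^(81/10) + 10^(88/10) + 10^(63/10) = 1.335e+10.
L_total = 10·log₁₀(1.335e+10) = 101.25 dB(A).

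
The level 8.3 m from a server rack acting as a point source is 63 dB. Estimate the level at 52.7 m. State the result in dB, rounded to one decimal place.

Spherical spreading from a point source gives a 20·log₁₀(r₂/r₁) drop.
L₂ = 63 − 20·log₁₀(52.7/8.3) = 63 − 16.055 = 46.95 dB.

46.9 dB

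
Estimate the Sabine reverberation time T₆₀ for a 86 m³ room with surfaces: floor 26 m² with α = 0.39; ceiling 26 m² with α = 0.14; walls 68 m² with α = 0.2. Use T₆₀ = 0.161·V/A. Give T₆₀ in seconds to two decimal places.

0.51 s

Total absorption A = 26·0.39 + 26·0.14 + 68·0.2 = 27.38 m² sabins.
T₆₀ = 0.161·V/A = 0.161·86/27.38 = 0.506 s.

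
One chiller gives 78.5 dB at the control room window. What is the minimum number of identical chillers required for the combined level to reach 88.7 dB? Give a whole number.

N identical sources give L₁ + 10·log₁₀ N, so require 10·log₁₀ N ≥ 88.7 − 78.5 = 10.2 dB.
N ≥ 10^(10.2/10) = 10.471, so N = 11.

11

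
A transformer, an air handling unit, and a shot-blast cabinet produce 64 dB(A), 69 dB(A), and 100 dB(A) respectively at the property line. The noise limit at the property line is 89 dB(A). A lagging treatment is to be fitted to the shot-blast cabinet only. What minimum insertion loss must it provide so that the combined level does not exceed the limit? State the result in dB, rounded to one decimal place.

11.1 dB

Everything except the shot-blast cabinet sums to 10^(64/10) + 10^(69/10) = 1.046e+07 in linear terms, 70.19 dB(A).
The limit corresponds to 10^(89/10) = 7.943e+08; subtracting the fixed part leaves 7.839e+08 for the shot-blast cabinet, i.e. 88.94 dB(A).
Required insertion loss = 100 − 88.94 = 11.06 dB.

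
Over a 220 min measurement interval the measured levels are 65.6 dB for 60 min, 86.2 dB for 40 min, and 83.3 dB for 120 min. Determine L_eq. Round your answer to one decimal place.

Weight each interval's intensity by its duration and average over T = 220 min:
Σ tᵢ·10^(Lᵢ/10) = 60·10^(65.6/10) + 40·10^(86.2/10) + 120·10^(83.3/10) = 4.255e+10.
L_eq = 10·log₁₀(4.255e+10/220) = 82.86 dB.

82.9 dB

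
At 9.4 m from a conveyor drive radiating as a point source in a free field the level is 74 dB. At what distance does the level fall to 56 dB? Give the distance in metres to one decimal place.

74.7 m

The 18.0 dB drop corresponds to a distance ratio of 10^(18.0/20) for a point source.
r₂ = 9.4·10^((74−56)/20) = 9.4·10^(18.0/20) = 74.67 m.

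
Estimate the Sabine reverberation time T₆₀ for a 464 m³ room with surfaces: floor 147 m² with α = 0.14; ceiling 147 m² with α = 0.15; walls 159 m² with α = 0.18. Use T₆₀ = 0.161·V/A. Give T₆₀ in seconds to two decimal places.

1.05 s

Total absorption A = 147·0.14 + 147·0.15 + 159·0.18 = 71.25 m² sabins.
T₆₀ = 0.161 × 464 / 71.25 = 1.048 s.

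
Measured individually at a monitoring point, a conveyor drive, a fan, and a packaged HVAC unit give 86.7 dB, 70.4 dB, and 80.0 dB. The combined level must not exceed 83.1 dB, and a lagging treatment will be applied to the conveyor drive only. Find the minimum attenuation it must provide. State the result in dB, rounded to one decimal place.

Everything except the conveyor drive sums to 10^(70.4/10) + 10^(80.0/10) = 1.110e+08 in linear terms, 80.45 dB.
To meet 83.1 dB overall, the treated conveyor drive may contribute at most 10^(83.1/10) − 1.110e+08 = 9.321e+07, i.e. 79.69 dB.
Required insertion loss = 86.7 − 79.69 = 7.01 dB.

7.0 dB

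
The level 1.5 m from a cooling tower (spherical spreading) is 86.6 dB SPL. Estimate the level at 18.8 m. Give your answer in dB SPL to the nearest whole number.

Point-source attenuation: ΔL = 20·log₁₀(r₂/r₁) = 20·log₁₀(18.8/1.5) = 21.961 dB.
L₂ = 86.6 − 20·log₁₀(18.8/1.5) = 86.6 − 21.961 = 64.64 dB SPL.

65 dB SPL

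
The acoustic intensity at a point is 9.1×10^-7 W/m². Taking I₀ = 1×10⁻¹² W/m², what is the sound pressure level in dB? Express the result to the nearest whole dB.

60 dB

Dividing by I₀ shifts the exponent by 12: I/I₀ = 9.1×10^5.
L = 10·(0.9590 + 5) = 59.59 dB.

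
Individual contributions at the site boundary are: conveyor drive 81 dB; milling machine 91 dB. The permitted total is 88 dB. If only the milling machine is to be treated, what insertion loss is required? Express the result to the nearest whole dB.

4 dB

The untreated sources together contribute 10^(81/10) = 1.259e+08, i.e. 81.00 dB.
The limit corresponds to 10^(88/10) = 6.310e+08; subtracting the fixed part leaves 5.051e+08 for the milling machine, i.e. 87.03 dB.
Required insertion loss = 91 − 87.03 = 3.97 dB.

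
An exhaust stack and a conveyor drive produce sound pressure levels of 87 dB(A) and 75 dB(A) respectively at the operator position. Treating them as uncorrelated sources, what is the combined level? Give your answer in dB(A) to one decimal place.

Incoherent sources combine by intensity addition: L_total = 10·log₁₀(Σ 10^(L_i/10)).
Σ 10^(L/10) = 10^(87/10) + 10^(75/10) = 5.328e+08.
L_total = 10·log₁₀(5.328e+08) = 87.27 dB(A).

87.3 dB(A)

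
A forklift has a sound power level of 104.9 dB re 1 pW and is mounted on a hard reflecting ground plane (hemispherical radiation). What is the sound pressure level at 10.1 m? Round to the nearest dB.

77 dB

L_p = L_w − 10·log₁₀(2π·r²) with r = 10.1 m.
2π·r² = 640.9 m², 10·log₁₀ of that is 28.068 dB.
L_p = 104.9 − 28.068 = 76.83 dB.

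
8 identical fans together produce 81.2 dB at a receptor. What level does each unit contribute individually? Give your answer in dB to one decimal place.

For N identical incoherent sources L_total = L₁ + 10·log₁₀ N, so L₁ = 81.2 − 10·log₁₀(8) = 81.2 − 9.031.

72.2 dB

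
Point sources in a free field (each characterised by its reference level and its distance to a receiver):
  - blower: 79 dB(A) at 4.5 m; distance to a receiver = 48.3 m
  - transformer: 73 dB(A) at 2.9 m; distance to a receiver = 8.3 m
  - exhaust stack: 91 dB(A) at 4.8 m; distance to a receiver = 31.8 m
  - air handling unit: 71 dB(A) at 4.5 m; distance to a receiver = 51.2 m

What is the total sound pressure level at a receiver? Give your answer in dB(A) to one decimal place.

First find each source's level at the receiver (point-source: −20·log₁₀(r/r_ref)), then combine on an intensity basis.
blower: 79 − 20·log₁₀(48.3/4.5) = 79 − 20.61 = 58.39 dB(A).
transformer: 73 − 20·log₁₀(8.3/2.9) = 73 − 9.13 = 63.87 dB(A).
exhaust stack: 91 − 20·log₁₀(31.8/4.8) = 91 − 16.42 = 74.58 dB(A).
air handling unit: 71 − 20·log₁₀(51.2/4.5) = 71 − 21.12 = 49.88 dB(A).
Σ 10^(L/10) = 3.191e+07 → L_total = 10·log₁₀(3.191e+07) = 75.04 dB(A).

75.0 dB(A)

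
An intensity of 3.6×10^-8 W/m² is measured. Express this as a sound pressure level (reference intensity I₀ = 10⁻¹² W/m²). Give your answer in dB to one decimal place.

45.6 dB

Dividing by I₀ shifts the exponent by 12: I/I₀ = 3.6×10^4.
L = 10·(0.5563 + 4) = 45.56 dB.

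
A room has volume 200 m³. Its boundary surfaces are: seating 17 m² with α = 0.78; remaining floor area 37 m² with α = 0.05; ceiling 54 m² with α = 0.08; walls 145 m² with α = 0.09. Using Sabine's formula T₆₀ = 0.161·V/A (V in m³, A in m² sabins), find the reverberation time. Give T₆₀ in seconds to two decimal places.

A = Σ Sᵢαᵢ = 17·0.78 + 37·0.05 + 54·0.08 + 145·0.09 = 32.48 m².
T₆₀ = 0.161·V/A = 0.161·200/32.48 = 0.991 s.

0.99 s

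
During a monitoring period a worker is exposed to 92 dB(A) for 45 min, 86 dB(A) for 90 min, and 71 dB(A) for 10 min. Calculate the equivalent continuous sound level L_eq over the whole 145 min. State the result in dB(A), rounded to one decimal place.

88.7 dB(A)

The energy average is taken in the linear domain: L_eq = 10·log₁₀[(Σ tᵢ·10^(Lᵢ/10))/T], T = 145 min.
Σ tᵢ·10^(Lᵢ/10) = 45·10^(92/10) + 90·10^(86/10) + 10·10^(71/10) = 1.073e+11.
L_eq = 10·log₁₀(1.073e+11/145) = 88.69 dB(A).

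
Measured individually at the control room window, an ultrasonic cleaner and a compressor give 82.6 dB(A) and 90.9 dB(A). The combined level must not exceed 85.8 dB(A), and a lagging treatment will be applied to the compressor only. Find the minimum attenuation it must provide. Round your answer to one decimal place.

7.9 dB

Fixed contribution from the other source: Σ 10^(L/10) = 10^(82.6/10) = 1.820e+08 (82.60 dB(A)).
The limit corresponds to 10^(85.8/10) = 3.802e+08; subtracting the fixed part leaves 1.982e+08 for the compressor, i.e. 82.97 dB(A).
Required insertion loss = 90.9 − 82.97 = 7.93 dB.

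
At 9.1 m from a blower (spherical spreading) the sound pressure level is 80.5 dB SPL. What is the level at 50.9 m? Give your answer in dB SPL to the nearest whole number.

66 dB SPL

Point-source attenuation: ΔL = 20·log₁₀(r₂/r₁) = 20·log₁₀(50.9/9.1) = 14.954 dB.
L₂ = 80.5 − 20·log₁₀(50.9/9.1) = 80.5 − 14.954 = 65.55 dB SPL.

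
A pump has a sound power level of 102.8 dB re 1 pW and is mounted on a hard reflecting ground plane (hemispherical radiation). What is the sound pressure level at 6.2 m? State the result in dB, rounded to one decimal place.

79.0 dB

L_p = L_w − 10·log₁₀(2π·r²) with r = 6.2 m.
2π·r² = 241.5 m², 10·log₁₀ of that is 23.830 dB.
L_p = 102.8 − 23.830 = 78.97 dB.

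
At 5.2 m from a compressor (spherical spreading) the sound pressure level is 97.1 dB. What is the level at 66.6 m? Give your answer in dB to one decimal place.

Spherical spreading from a point source gives a 20·log₁₀(r₂/r₁) drop.
L₂ = 97.1 − 20·log₁₀(66.6/5.2) = 97.1 − 22.149 = 74.95 dB.

75.0 dB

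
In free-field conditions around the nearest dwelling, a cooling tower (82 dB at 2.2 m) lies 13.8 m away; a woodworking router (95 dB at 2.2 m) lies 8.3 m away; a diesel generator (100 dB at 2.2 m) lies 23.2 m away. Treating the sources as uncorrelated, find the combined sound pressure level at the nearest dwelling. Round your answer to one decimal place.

Apply inverse-square spreading to bring every level to the receiver, then sum 10^(L/10).
cooling tower: 82 − 20·log₁₀(13.8/2.2) = 82 − 15.95 = 66.05 dB.
woodworking router: 95 − 20·log₁₀(8.3/2.2) = 95 − 11.53 = 83.47 dB.
diesel generator: 100 − 20·log₁₀(23.2/2.2) = 100 − 20.46 = 79.54 dB.
Σ 10^(L/10) = 3.161e+08 → L_total = 10·log₁₀(3.161e+08) = 85.00 dB.

85.0 dB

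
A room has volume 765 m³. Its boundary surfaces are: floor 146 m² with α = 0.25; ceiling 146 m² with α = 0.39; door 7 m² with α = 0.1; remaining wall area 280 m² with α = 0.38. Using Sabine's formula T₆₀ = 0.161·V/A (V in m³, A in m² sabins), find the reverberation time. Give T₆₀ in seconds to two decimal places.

0.61 s

Total absorption A = 146·0.25 + 146·0.39 + 7·0.1 + 280·0.38 = 200.54 m² sabins.
T₆₀ = 0.161·V/A = 0.161·765/200.54 = 0.614 s.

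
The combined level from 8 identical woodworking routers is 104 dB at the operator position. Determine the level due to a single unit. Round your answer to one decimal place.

95.0 dB

Dividing the total intensity by 8 lowers the level by 10·log₁₀ 8 = 9.031 dB: L₁ = 104 − 9.031.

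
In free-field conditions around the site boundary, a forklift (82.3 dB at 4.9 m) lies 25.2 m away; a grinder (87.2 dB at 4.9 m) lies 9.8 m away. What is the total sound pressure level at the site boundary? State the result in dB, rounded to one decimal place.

First find each source's level at the receiver (point-source: −20·log₁₀(r/r_ref)), then combine on an intensity basis.
forklift: 82.3 − 20·log₁₀(25.2/4.9) = 82.3 − 14.22 = 68.08 dB.
grinder: 87.2 − 20·log₁₀(9.8/4.9) = 87.2 − 6.02 = 81.18 dB.
Σ 10^(L/10) = 1.376e+08 → L_total = 10·log₁₀(1.376e+08) = 81.39 dB.

81.4 dB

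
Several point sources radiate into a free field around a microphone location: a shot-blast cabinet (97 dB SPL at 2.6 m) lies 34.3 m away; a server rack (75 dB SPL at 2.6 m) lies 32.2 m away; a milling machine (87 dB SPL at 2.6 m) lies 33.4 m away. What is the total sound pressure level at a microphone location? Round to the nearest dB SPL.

Apply inverse-square spreading to bring every level to the receiver, then sum 10^(L/10).
shot-blast cabinet: 97 − 20·log₁₀(34.3/2.6) = 97 − 22.41 = 74.59 dB SPL.
server rack: 75 − 20·log₁₀(32.2/2.6) = 75 − 21.86 = 53.14 dB SPL.
milling machine: 87 − 20·log₁₀(33.4/2.6) = 87 − 22.18 = 64.82 dB SPL.
Σ 10^(L/10) = 3.204e+07 → L_total = 10·log₁₀(3.204e+07) = 75.06 dB SPL.

75 dB SPL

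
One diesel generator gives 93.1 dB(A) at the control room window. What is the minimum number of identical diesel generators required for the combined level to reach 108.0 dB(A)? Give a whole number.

The shortfall is 108.0 − 93.1 = 14.9 dB, and N units add 10·log₁₀ N, so need 10·log₁₀ N ≥ 14.9.
N ≥ 10^(14.9/10) = 30.903, so N = 31.

31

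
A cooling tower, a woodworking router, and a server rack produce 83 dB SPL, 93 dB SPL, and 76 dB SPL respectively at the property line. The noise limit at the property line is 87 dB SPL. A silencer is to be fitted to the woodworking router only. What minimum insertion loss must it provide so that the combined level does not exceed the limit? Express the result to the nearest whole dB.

9 dB

Fixed contribution from the other sources: Σ 10^(L/10) = 10^(83/10) + 10^(76/10) = 2.393e+08 (83.79 dB SPL).
To meet 87 dB SPL overall, the treated woodworking router may contribute at most 10^(87/10) − 2.393e+08 = 2.619e+08, i.e. 84.18 dB SPL.
Required insertion loss = 93 − 84.18 = 8.82 dB.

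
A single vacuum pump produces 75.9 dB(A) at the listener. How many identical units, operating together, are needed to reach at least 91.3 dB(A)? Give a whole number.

The shortfall is 91.3 − 75.9 = 15.4 dB, and N units add 10·log₁₀ N, so need 10·log₁₀ N ≥ 15.4.
N ≥ 10^(15.4/10) = 34.674, so N = 35.

35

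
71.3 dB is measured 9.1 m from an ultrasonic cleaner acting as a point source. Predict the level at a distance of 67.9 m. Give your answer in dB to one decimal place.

For a point source, L₂ = L₁ − 20·log₁₀(r₂/r₁).
L₂ = 71.3 − 20·log₁₀(67.9/9.1) = 71.3 − 17.457 = 53.84 dB.

53.8 dB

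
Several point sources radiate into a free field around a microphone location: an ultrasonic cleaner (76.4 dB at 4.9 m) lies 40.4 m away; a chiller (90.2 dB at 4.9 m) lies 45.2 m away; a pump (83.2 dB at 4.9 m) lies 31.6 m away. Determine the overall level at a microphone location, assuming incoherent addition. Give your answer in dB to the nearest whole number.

Apply inverse-square spreading to bring every level to the receiver, then sum 10^(L/10).
ultrasonic cleaner: 76.4 − 20·log₁₀(40.4/4.9) = 76.4 − 18.32 = 58.08 dB.
chiller: 90.2 − 20·log₁₀(45.2/4.9) = 90.2 − 19.30 = 70.90 dB.
pump: 83.2 − 20·log₁₀(31.6/4.9) = 83.2 − 16.19 = 67.01 dB.
Σ 10^(L/10) = 1.797e+07 → L_total = 10·log₁₀(1.797e+07) = 72.55 dB.

73 dB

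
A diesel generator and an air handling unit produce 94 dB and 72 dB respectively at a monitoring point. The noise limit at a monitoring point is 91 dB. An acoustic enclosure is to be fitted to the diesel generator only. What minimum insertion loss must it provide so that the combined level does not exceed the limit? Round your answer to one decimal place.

Fixed contribution from the other source: Σ 10^(L/10) = 10^(72/10) = 1.585e+07 (72.00 dB).
The limit corresponds to 10^(91/10) = 1.259e+09; subtracting the fixed part leaves 1.243e+09 for the diesel generator, i.e. 90.94 dB.
Required insertion loss = 94 − 90.94 = 3.06 dB.

3.1 dB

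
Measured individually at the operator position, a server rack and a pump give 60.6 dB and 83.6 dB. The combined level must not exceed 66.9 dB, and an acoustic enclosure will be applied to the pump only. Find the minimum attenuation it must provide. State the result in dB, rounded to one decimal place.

Fixed contribution from the other source: Σ 10^(L/10) = 10^(60.6/10) = 1.148e+06 (60.60 dB).
To meet 66.9 dB overall, the treated pump may contribute at most 10^(66.9/10) − 1.148e+06 = 3.750e+06, i.e. 65.74 dB.
Required insertion loss = 83.6 − 65.74 = 17.86 dB.

17.9 dB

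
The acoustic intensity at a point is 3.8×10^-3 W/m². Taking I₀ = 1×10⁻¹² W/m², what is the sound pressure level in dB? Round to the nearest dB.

L = 10·log₁₀(I/I₀) = 10·log₁₀(3.8×10^-3/10⁻¹²) = 10·log₁₀(3.8×10^9).
L = 10·(0.5798 + 9) = 95.80 dB.

96 dB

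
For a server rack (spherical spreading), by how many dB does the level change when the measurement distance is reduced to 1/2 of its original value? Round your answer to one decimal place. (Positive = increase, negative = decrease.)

Point-source spreading: ΔL = −20·log₁₀(r₂/r₁).
ΔL = −20·log₁₀(0.5) = +6.02 dB.

+6.0 dB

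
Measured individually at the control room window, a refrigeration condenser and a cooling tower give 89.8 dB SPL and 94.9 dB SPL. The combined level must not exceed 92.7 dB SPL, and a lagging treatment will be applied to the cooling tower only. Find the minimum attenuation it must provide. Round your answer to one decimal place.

5.3 dB

Fixed contribution from the other source: Σ 10^(L/10) = 10^(89.8/10) = 9.550e+08 (89.80 dB SPL).
The limit corresponds to 10^(92.7/10) = 1.862e+09; subtracting the fixed part leaves 9.071e+08 for the cooling tower, i.e. 89.58 dB SPL.
Required insertion loss = 94.9 − 89.58 = 5.32 dB.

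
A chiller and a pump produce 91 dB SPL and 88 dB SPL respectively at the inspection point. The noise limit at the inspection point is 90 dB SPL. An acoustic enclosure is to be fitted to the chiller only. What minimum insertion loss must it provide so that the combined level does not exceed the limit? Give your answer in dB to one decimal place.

5.3 dB

The untreated sources together contribute 10^(88/10) = 6.310e+08, i.e. 88.00 dB SPL.
To meet 90 dB SPL overall, the treated chiller may contribute at most 10^(90/10) − 6.310e+08 = 3.690e+08, i.e. 85.67 dB SPL.
Required insertion loss = 91 − 85.67 = 5.33 dB.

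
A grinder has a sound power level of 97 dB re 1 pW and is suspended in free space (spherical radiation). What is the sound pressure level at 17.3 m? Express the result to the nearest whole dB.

61 dB

L_p = L_w − 10·log₁₀(4π·r²) with r = 17.3 m.
4π·r² = 3761 m², 10·log₁₀ of that is 35.753 dB.
L_p = 97 − 35.753 = 61.25 dB.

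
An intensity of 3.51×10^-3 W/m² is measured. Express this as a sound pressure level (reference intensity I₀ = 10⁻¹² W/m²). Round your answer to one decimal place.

Dividing by I₀ shifts the exponent by 12: I/I₀ = 3.51×10^9.
L = 10·(0.5453 + 9) = 95.45 dB.

95.5 dB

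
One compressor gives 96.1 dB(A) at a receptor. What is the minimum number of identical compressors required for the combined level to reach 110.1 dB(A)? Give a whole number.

26

The shortfall is 110.1 − 96.1 = 14.0 dB, and N units add 10·log₁₀ N, so need 10·log₁₀ N ≥ 14.0.
N ≥ 10^(14.0/10) = 25.119, so N = 26.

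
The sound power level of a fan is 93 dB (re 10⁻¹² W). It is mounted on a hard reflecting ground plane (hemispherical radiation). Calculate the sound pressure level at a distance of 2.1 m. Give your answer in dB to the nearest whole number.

79 dB

L_p = L_w − 10·log₁₀(2π·r²) with r = 2.1 m.
2π·r² = 27.71 m², 10·log₁₀ of that is 14.426 dB.
L_p = 93 − 14.426 = 78.57 dB.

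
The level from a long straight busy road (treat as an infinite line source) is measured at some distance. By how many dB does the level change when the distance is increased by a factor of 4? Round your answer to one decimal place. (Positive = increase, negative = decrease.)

Line-source spreading: ΔL = −10·log₁₀(r₂/r₁).
ΔL = −10·log₁₀(4) = -6.02 dB.

-6.0 dB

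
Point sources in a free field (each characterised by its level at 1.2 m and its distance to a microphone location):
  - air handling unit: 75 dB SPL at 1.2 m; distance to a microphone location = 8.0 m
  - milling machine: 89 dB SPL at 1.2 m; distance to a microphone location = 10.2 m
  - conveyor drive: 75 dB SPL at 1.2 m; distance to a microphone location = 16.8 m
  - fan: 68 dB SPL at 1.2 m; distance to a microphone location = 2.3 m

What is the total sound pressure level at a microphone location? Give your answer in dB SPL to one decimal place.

71.3 dB SPL

Propagate each source to the receiver with L = L_ref − 20·log₁₀(r/r_ref), then add intensities.
air handling unit: 75 − 20·log₁₀(8.0/1.2) = 75 − 16.48 = 58.52 dB SPL.
milling machine: 89 − 20·log₁₀(10.2/1.2) = 89 − 18.59 = 70.41 dB SPL.
conveyor drive: 75 − 20·log₁₀(16.8/1.2) = 75 − 22.92 = 52.08 dB SPL.
fan: 68 − 20·log₁₀(2.3/1.2) = 68 − 5.65 = 62.35 dB SPL.
Σ 10^(L/10) = 1.358e+07 → L_total = 10·log₁₀(1.358e+07) = 71.33 dB SPL.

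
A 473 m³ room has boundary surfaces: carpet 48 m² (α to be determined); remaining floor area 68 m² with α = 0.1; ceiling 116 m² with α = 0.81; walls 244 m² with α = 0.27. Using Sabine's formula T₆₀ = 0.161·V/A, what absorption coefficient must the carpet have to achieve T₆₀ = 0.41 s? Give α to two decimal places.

From T₆₀ = 0.161·V/A, the target T₆₀ = 0.41 s needs A = 0.161·473/0.41 = 185.74 m².
Absorption from the other surfaces = 68·0.1 + 116·0.81 + 244·0.27 = 166.64 m², so the carpet must supply 19.10 m² over 48 m².
α = 19.10/48 = 0.398.

0.40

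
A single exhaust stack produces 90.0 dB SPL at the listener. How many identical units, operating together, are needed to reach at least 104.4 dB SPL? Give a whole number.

28

N identical sources give L₁ + 10·log₁₀ N, so require 10·log₁₀ N ≥ 104.4 − 90.0 = 14.4 dB.
N ≥ 10^(14.4/10) = 27.542, so N = 28.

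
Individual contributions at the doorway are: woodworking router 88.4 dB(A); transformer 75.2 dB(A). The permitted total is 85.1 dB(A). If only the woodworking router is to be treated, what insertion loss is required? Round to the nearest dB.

4 dB

Everything except the woodworking router sums to 10^(75.2/10) = 3.311e+07 in linear terms, 75.20 dB(A).
The limit corresponds to 10^(85.1/10) = 3.236e+08; subtracting the fixed part leaves 2.905e+08 for the woodworking router, i.e. 84.63 dB(A).
Required insertion loss = 88.4 − 84.63 = 3.77 dB.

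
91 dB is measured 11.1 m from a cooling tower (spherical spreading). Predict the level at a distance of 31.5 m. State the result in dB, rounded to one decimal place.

81.9 dB

Point-source attenuation: ΔL = 20·log₁₀(r₂/r₁) = 20·log₁₀(31.5/11.1) = 9.060 dB.
L₂ = 91 − 20·log₁₀(31.5/11.1) = 91 − 9.060 = 81.94 dB.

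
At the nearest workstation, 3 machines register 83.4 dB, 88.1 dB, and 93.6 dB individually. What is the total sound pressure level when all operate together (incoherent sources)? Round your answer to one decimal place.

95.0 dB

Incoherent sources combine by intensity addition: L_total = 10·log₁₀(Σ 10^(L_i/10)).
Σ 10^(L/10) = 10^(83.4/10) + 10^(88.1/10) + 10^(93.6/10) = 3.155e+09.
L_total = 10·log₁₀(3.155e+09) = 94.99 dB.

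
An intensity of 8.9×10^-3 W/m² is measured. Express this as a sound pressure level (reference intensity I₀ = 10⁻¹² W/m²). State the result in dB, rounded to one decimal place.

99.5 dB

I/I₀ = 8.9×10^-3/10⁻¹² = 8.9×10^9, and L = 10·log₁₀(I/I₀).
L = 10·(0.9494 + 9) = 99.49 dB.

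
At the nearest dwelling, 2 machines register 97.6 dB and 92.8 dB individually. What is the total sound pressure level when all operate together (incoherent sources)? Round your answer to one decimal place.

98.8 dB

Incoherent sources combine by intensity addition: L_total = 10·log₁₀(Σ 10^(L_i/10)).
Σ 10^(L/10) = 10^(97.6/10) + 10^(92.8/10) = 7.660e+09.
L_total = 10·log₁₀(7.660e+09) = 98.84 dB.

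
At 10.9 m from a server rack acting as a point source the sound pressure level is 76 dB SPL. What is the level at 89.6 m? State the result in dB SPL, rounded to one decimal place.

For a point source, L₂ = L₁ − 20·log₁₀(r₂/r₁).
L₂ = 76 − 20·log₁₀(89.6/10.9) = 76 − 18.298 = 57.70 dB SPL.

57.7 dB SPL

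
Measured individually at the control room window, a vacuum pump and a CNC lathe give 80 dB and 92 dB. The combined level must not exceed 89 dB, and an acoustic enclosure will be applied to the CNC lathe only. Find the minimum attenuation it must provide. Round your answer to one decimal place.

3.6 dB

Fixed contribution from the other source: Σ 10^(L/10) = 10^(80/10) = 1.000e+08 (80.00 dB).
To meet 89 dB overall, the treated CNC lathe may contribute at most 10^(89/10) − 1.000e+08 = 6.943e+08, i.e. 88.42 dB.
So the CNC lathe must be reduced from 92 to 88.42 dB: IL = 3.58 dB.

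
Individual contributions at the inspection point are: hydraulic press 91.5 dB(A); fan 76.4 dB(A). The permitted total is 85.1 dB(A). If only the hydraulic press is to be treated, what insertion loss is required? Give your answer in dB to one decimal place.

Fixed contribution from the other source: Σ 10^(L/10) = 10^(76.4/10) = 4.365e+07 (76.40 dB(A)).
The limit corresponds to 10^(85.1/10) = 3.236e+08; subtracting the fixed part leaves 2.799e+08 for the hydraulic press, i.e. 84.47 dB(A).
Required insertion loss = 91.5 − 84.47 = 7.03 dB.

7.0 dB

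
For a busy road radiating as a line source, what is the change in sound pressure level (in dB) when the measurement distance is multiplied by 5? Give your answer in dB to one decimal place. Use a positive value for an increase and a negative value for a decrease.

-7.0 dB

With cylindrical spreading the level changes by −10·log₁₀(r₂/r₁).
ΔL = −10·log₁₀(5) = -6.99 dB.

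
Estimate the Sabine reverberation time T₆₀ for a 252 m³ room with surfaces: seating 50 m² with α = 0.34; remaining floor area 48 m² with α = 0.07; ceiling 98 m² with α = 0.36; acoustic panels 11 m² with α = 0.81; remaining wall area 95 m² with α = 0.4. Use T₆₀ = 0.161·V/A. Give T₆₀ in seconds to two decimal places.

Total absorption A = 50·0.34 + 48·0.07 + 98·0.36 + 11·0.81 + 95·0.4 = 102.55 m² sabins.
T₆₀ = 0.161 × 252 / 102.55 = 0.396 s.

0.40 s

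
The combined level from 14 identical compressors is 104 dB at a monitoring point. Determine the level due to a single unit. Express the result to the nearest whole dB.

93 dB

For N identical incoherent sources L_total = L₁ + 10·log₁₀ N, so L₁ = 104 − 10·log₁₀(14) = 104 − 11.461.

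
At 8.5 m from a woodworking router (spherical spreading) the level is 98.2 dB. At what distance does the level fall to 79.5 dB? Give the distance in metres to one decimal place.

The 18.7 dB drop corresponds to a distance ratio of 10^(18.7/20) for a point source.
r₂ = 8.5·10^((98.2−79.5)/20) = 8.5·10^(18.7/20) = 73.18 m.

73.2 m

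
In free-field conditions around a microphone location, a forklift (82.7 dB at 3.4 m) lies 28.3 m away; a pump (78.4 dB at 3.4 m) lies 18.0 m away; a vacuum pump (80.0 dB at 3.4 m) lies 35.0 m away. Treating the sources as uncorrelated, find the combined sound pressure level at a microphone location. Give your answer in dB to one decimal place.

First find each source's level at the receiver (point-source: −20·log₁₀(r/r_ref)), then combine on an intensity basis.
forklift: 82.7 − 20·log₁₀(28.3/3.4) = 82.7 − 18.41 = 64.29 dB.
pump: 78.4 − 20·log₁₀(18.0/3.4) = 78.4 − 14.48 = 63.92 dB.
vacuum pump: 80.0 − 20·log₁₀(35.0/3.4) = 80.0 − 20.25 = 59.75 dB.
Σ 10^(L/10) = 6.100e+06 → L_total = 10·log₁₀(6.100e+06) = 67.85 dB.

67.9 dB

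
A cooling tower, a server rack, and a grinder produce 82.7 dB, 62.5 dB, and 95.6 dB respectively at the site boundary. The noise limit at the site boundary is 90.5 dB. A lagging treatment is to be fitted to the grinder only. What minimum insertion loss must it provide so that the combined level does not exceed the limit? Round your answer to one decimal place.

5.9 dB

The untreated sources together contribute 10^(82.7/10) + 10^(62.5/10) = 1.880e+08, i.e. 82.74 dB.
To meet 90.5 dB overall, the treated grinder may contribute at most 10^(90.5/10) − 1.880e+08 = 9.340e+08, i.e. 89.70 dB.
Required insertion loss = 95.6 − 89.70 = 5.90 dB.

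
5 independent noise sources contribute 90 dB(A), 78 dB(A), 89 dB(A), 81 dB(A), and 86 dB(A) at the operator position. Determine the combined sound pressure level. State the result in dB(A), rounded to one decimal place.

93.8 dB(A)

Incoherent sources combine by intensity addition: L_total = 10·log₁₀(Σ 10^(L_i/10)).
Σ 10^(L/10) = 10^(90/10) + 10^(78/10) + 10^(89/10) + 10^(81/10) + 10^(86/10) = 2.381e+09.
L_total = 10·log₁₀(2.381e+09) = 93.77 dB(A).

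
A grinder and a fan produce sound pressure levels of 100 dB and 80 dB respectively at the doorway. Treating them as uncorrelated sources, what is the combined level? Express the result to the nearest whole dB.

Incoherent sources combine by intensity addition: L_total = 10·log₁₀(Σ 10^(L_i/10)).
Σ 10^(L/10) = 10^(100/10) + 10^(80/10) = 1.010e+10.
L_total = 10·log₁₀(1.010e+10) = 100.04 dB.

100 dB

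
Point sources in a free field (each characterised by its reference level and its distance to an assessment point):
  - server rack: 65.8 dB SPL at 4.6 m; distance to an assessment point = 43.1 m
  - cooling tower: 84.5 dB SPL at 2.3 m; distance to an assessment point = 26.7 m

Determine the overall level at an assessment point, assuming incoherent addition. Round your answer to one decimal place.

Propagate each source to the receiver with L = L_ref − 20·log₁₀(r/r_ref), then add intensities.
server rack: 65.8 − 20·log₁₀(43.1/4.6) = 65.8 − 19.43 = 46.37 dB SPL.
cooling tower: 84.5 − 20·log₁₀(26.7/2.3) = 84.5 − 21.30 = 63.20 dB SPL.
Σ 10^(L/10) = 2.135e+06 → L_total = 10·log₁₀(2.135e+06) = 63.29 dB SPL.

63.3 dB SPL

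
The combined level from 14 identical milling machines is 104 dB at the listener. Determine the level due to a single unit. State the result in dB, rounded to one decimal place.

For N identical incoherent sources L_total = L₁ + 10·log₁₀ N, so L₁ = 104 − 10·log₁₀(14) = 104 − 11.461.

92.5 dB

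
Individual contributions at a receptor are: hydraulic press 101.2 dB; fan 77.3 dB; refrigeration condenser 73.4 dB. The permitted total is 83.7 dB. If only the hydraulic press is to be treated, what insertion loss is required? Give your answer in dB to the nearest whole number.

Everything except the hydraulic press sums to 10^(77.3/10) + 10^(73.4/10) = 7.558e+07 in linear terms, 78.78 dB.
To meet 83.7 dB overall, the treated hydraulic press may contribute at most 10^(83.7/10) − 7.558e+07 = 1.588e+08, i.e. 82.01 dB.
Required insertion loss = 101.2 − 82.01 = 19.19 dB.

19 dB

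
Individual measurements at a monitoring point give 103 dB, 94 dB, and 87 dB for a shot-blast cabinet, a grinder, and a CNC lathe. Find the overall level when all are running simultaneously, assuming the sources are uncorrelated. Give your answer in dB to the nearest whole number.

Incoherent sources combine by intensity addition: L_total = 10·log₁₀(Σ 10^(L_i/10)).
Σ 10^(L/10) = 10^(103/10) + 10^(94/10) + 10^(87/10) = 2.297e+10.
L_total = 10·log₁₀(2.297e+10) = 103.61 dB.

104 dB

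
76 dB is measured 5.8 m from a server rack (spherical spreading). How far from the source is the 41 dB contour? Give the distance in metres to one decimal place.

326.2 m

The 35.0 dB drop corresponds to a distance ratio of 10^(35.0/20) for a point source.
r₂ = 5.8·10^((76−41)/20) = 5.8·10^(35.0/20) = 326.16 m.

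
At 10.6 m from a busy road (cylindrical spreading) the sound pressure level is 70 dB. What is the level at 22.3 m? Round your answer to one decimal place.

Line-source attenuation: ΔL = 10·log₁₀(r₂/r₁) = 10·log₁₀(22.3/10.6) = 3.230 dB.
L₂ = 70 − 10·log₁₀(22.3/10.6) = 70 − 3.230 = 66.77 dB.

66.8 dB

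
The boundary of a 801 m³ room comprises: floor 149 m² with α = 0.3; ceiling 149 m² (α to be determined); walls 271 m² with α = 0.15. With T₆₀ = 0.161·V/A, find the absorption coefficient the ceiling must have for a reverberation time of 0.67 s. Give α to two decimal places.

A = 0.161·V/T₆₀ = 0.161·801/0.67 = 192.48 m² sabins.
Absorption from the other surfaces = 149·0.3 + 271·0.15 = 85.35 m², so the ceiling must supply 107.13 m² over 149 m².
α = 107.13/149 = 0.719.

0.72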